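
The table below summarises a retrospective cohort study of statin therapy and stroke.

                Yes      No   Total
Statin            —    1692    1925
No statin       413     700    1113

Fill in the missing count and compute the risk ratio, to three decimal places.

The missing cell is in the exposed row: 1925 − 1692 = 233.
So a = 233, b = 1692, c = 413, d = 700.
RR = [a/(a+b)] / [c/(c+d)] = (233/1925) / (413/1113) = 0.12104/0.37107 = 0.32619

0.326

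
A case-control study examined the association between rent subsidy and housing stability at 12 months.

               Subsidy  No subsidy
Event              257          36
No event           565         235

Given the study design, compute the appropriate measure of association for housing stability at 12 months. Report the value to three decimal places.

Reading the table with exposure as columns: a = 257 (Subsidy, case), b = 565 (Subsidy, non-case), c = 36 (No subsidy, case), d = 235.
This is a case-control study: participants were sampled on outcome status, so risks in the source population cannot be estimated directly — relative risk is not valid here. The odds ratio is the appropriate measure.
OR = (a·d)/(b·c) = (257 × 235) / (565 × 36) = 60395 / 20340 = 2.96927

2.969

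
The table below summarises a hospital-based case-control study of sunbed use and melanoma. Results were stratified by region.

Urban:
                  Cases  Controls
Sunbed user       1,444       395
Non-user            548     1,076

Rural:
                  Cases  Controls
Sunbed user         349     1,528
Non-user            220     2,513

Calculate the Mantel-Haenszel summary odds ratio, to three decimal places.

OR_MH = Σ(aᵢdᵢ/nᵢ) / Σ(bᵢcᵢ/nᵢ), where nᵢ is the stratum total.
Stratum 1 (Urban): n = 3463; a·d/n = 1444·1076/3463 = 448.6699; b·c/n = 395·548/3463 = 62.5065
Stratum 2 (Rural): n = 4610; a·d/n = 349·2513/4610 = 190.2466; b·c/n = 1528·220/4610 = 72.9197
OR_MH = (448.6699 + 190.2466) / (62.5065 + 72.9197) = 638.9166 / 135.4262 = 4.71782

4.718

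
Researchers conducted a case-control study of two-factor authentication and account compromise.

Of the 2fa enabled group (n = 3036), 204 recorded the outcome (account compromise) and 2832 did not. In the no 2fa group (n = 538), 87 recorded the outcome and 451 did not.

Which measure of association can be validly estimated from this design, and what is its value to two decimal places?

From the description: a = 204, b = 2832, c = 87, d = 451.
This is a case-control study: participants were sampled on outcome status, so risks in the source population cannot be estimated directly — relative risk is not valid here. The odds ratio is the appropriate measure.
OR = (a·d)/(b·c) = (204 × 451) / (2832 × 87) = 92004 / 246384 = 0.37342

0.37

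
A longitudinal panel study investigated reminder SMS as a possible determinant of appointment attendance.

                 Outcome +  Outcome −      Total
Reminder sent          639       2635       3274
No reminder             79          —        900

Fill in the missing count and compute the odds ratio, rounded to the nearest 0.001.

The missing cell is in the unexposed row: 900 − 79 = 821.
So a = 639, b = 2635, c = 79, d = 821.
OR = (a·d)/(b·c) = (639 × 821) / (2635 × 79) = 524619 / 208165 = 2.52021

2.520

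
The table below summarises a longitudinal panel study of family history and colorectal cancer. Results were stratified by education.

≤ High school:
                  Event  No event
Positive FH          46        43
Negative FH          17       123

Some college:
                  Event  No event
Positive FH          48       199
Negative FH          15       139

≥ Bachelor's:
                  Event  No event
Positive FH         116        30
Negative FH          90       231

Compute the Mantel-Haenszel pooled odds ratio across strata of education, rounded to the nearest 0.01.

6.01

OR_MH = Σ(aᵢdᵢ/nᵢ) / Σ(bᵢcᵢ/nᵢ), where nᵢ is the stratum total.
Stratum 1 (≤ High school): n = 229; a·d/n = 46·123/229 = 24.7074; b·c/n = 43·17/229 = 3.1921
Stratum 2 (Some college): n = 401; a·d/n = 48·139/401 = 16.6384; b·c/n = 199·15/401 = 7.4439
Stratum 3 (≥ Bachelor's): n = 467; a·d/n = 116·231/467 = 57.3790; b·c/n = 30·90/467 = 5.7816
OR_MH = (24.7074 + 16.6384 + 57.3790) / (3.1921 + 7.4439 + 5.7816) = 98.7248 / 16.4176 = 6.01335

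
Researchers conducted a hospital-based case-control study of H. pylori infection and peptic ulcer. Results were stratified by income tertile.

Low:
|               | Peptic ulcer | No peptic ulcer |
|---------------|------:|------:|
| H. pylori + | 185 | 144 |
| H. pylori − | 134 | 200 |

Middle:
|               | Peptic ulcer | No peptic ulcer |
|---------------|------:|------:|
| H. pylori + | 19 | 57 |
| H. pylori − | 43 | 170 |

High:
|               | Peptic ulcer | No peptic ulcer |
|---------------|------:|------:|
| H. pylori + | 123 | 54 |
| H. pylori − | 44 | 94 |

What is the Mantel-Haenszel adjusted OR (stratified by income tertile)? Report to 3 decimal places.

2.298

OR_MH = Σ(aᵢdᵢ/nᵢ) / Σ(bᵢcᵢ/nᵢ), where nᵢ is the stratum total.
Stratum 1 (Low): n = 663; a·d/n = 185·200/663 = 55.8069; b·c/n = 144·134/663 = 29.1041
Stratum 2 (Middle): n = 289; a·d/n = 19·170/289 = 11.1765; b·c/n = 57·43/289 = 8.4810
Stratum 3 (High): n = 315; a·d/n = 123·94/315 = 36.7048; b·c/n = 54·44/315 = 7.5429
OR_MH = (55.8069 + 11.1765 + 36.7048) / (29.1041 + 8.4810 + 7.5429) = 103.6882 / 45.1279 = 2.29765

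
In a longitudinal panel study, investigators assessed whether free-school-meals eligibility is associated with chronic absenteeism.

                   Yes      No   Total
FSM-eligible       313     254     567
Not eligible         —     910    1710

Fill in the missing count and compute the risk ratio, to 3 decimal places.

1.180

The missing cell is in the unexposed row: 1710 − 910 = 800.
So a = 313, b = 254, c = 800, d = 910.
RR = [a/(a+b)] / [c/(c+d)] = (313/567) / (800/1710) = 0.55203/0.46784 = 1.17996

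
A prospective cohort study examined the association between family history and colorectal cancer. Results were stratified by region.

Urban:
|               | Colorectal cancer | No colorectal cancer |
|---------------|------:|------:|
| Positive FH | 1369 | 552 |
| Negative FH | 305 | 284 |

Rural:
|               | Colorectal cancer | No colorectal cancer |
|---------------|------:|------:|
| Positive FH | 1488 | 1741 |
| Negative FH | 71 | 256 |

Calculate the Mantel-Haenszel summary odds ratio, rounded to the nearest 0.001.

2.573

OR_MH = Σ(aᵢdᵢ/nᵢ) / Σ(bᵢcᵢ/nᵢ), where nᵢ is the stratum total.
Stratum 1 (Urban): n = 2510; a·d/n = 1369·284/2510 = 154.8988; b·c/n = 552·305/2510 = 67.0757
Stratum 2 (Rural): n = 3556; a·d/n = 1488·256/3556 = 107.1226; b·c/n = 1741·71/3556 = 34.7612
OR_MH = (154.8988 + 107.1226) / (67.0757 + 34.7612) = 262.0214 / 101.8369 = 2.57295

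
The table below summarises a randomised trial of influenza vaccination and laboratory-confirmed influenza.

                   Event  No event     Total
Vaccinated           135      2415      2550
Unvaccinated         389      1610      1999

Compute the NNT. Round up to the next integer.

Risk in treated group = 135/2550 = 0.05294; risk in control = 389/1999 = 0.19460.
Absolute risk reduction = 0.19460 − 0.05294 = 0.14166
NNT = 1 / ARR = 1 / 0.14166 = 7.059 → round up → 8

8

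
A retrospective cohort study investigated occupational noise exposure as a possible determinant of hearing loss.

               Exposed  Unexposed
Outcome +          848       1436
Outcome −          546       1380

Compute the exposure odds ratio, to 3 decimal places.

1.493

Reading the table with exposure as columns: a = 848 (Exposed, case), b = 546 (Exposed, non-case), c = 1436 (Unexposed, case), d = 1380.
OR = (a·d)/(b·c) = (848 × 1380) / (546 × 1436) = 1170240 / 784056 = 1.49255
The odds of hearing loss are about 1.49 times as high in the exposed group.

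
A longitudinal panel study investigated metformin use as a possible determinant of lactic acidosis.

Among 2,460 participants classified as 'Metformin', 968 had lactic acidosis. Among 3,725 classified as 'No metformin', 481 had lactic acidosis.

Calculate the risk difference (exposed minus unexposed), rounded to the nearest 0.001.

From the description: a = 968, b = 1492, c = 481, d = 3244.
Risk in exposed = 968/2460 = 0.393496; risk in unexposed = 481/3725 = 0.129128.
Risk difference = 0.393496 − 0.129128 = 0.264368

0.264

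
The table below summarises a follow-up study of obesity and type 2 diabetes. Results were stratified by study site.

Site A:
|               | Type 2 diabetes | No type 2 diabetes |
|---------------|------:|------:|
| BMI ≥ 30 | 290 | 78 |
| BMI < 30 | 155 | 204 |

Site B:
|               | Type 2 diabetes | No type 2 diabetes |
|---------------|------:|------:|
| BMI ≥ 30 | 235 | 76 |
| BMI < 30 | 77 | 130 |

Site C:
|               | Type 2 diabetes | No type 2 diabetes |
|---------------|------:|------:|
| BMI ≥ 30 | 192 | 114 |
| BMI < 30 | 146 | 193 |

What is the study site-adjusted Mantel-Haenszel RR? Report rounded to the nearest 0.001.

1.743

RR_MH = Σ(aᵢ·n₀ᵢ/nᵢ) / Σ(cᵢ·n₁ᵢ/nᵢ), with n₁ᵢ = aᵢ+bᵢ (exposed), n₀ᵢ = cᵢ+dᵢ (unexposed), nᵢ = n₁ᵢ+n₀ᵢ.
Stratum 1 (Site A): n₁ = 368, n₀ = 359, n = 727; a·n₀/n = 290·359/727 = 143.2050; c·n₁/n = 155·368/727 = 78.4594
Stratum 2 (Site B): n₁ = 311, n₀ = 207, n = 518; a·n₀/n = 235·207/518 = 93.9093; c·n₁/n = 77·311/518 = 46.2297
Stratum 3 (Site C): n₁ = 306, n₀ = 339, n = 645; a·n₀/n = 192·339/645 = 100.9116; c·n₁/n = 146·306/645 = 69.2651
RR_MH = (143.2050 + 93.9093 + 100.9116) / (78.4594 + 46.2297 + 69.2651) = 338.0258 / 193.9543 = 1.74281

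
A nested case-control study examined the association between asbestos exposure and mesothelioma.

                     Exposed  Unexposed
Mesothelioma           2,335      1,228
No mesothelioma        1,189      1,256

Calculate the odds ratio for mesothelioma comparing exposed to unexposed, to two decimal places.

Reading the table with exposure as columns: a = 2335 (Exposed, case), b = 1189 (Exposed, non-case), c = 1228 (Unexposed, case), d = 1256.
OR = (a·d)/(b·c) = (2335 × 1256) / (1189 × 1228) = 2932760 / 1460092 = 2.00861
The odds of mesothelioma are about 2.01 times as high in the exposed group.

2.01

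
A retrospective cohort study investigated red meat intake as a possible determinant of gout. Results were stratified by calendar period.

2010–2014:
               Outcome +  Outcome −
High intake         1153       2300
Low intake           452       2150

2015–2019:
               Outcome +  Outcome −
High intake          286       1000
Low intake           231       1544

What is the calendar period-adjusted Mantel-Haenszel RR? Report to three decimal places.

1.864

RR_MH = Σ(aᵢ·n₀ᵢ/nᵢ) / Σ(cᵢ·n₁ᵢ/nᵢ), with n₁ᵢ = aᵢ+bᵢ (exposed), n₀ᵢ = cᵢ+dᵢ (unexposed), nᵢ = n₁ᵢ+n₀ᵢ.
Stratum 1 (2010–2014): n₁ = 3453, n₀ = 2602, n = 6055; a·n₀/n = 1153·2602/6055 = 495.4758; c·n₁/n = 452·3453/6055 = 257.7632
Stratum 2 (2015–2019): n₁ = 1286, n₀ = 1775, n = 3061; a·n₀/n = 286·1775/3061 = 165.8445; c·n₁/n = 231·1286/3061 = 97.0487
RR_MH = (495.4758 + 165.8445) / (257.7632 + 97.0487) = 661.3203 / 354.8118 = 1.86386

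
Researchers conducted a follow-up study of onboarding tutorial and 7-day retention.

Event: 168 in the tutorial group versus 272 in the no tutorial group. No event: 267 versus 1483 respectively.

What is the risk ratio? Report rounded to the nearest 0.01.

2.49

From the description: a = 168, b = 267, c = 272, d = 1483.
Risk in exposed = 168/435 = 0.38621; risk in unexposed = 272/1755 = 0.15499.
RR = 0.38621 / 0.15499 = 2.49189
The risk among the exposed is 2.49 times that among the unexposed.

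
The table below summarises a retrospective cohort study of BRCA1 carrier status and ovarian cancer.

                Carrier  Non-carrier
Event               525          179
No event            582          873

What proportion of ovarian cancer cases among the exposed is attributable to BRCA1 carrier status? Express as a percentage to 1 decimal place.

64.1

Reading the table with exposure as columns: a = 525 (Carrier, case), b = 582 (Carrier, non-case), c = 179 (Non-carrier, case), d = 873.
Risk in exposed = 525/1107 = 0.47425; risk in unexposed = 179/1052 = 0.17015.
RR = 0.47425/0.17015 = 2.78724
AR% = (RR − 1)/RR × 100 = (2.78724 − 1)/2.78724 × 100 = 64.1222%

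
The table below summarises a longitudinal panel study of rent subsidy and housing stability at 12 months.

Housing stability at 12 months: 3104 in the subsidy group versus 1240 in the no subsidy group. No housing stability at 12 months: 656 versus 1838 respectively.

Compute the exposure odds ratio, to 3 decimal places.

7.014

From the description: a = 3104, b = 656, c = 1240, d = 1838.
OR = (a·d)/(b·c) = (3104 × 1838) / (656 × 1240) = 5705152 / 813440 = 7.01361
The odds of housing stability at 12 months are about 7.01 times as high in the subsidy group.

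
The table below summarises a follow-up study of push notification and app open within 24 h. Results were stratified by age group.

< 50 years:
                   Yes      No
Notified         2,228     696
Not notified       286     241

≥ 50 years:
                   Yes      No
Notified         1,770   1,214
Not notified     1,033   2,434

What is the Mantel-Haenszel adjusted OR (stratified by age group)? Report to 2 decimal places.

OR_MH = Σ(aᵢdᵢ/nᵢ) / Σ(bᵢcᵢ/nᵢ), where nᵢ is the stratum total.
Stratum 1 (< 50 years): n = 3451; a·d/n = 2228·241/3451 = 155.5920; b·c/n = 696·286/3451 = 57.6807
Stratum 2 (≥ 50 years): n = 6451; a·d/n = 1770·2434/6451 = 667.8313; b·c/n = 1214·1033/6451 = 194.3981
OR_MH = (155.5920 + 667.8313) / (57.6807 + 194.3981) = 823.4233 / 252.0788 = 3.26653

3.27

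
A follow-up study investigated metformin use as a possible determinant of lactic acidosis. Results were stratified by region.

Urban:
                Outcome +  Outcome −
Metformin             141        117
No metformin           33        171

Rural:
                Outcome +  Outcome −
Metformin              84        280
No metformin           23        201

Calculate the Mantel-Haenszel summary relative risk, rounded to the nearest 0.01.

2.89

RR_MH = Σ(aᵢ·n₀ᵢ/nᵢ) / Σ(cᵢ·n₁ᵢ/nᵢ), with n₁ᵢ = aᵢ+bᵢ (exposed), n₀ᵢ = cᵢ+dᵢ (unexposed), nᵢ = n₁ᵢ+n₀ᵢ.
Stratum 1 (Urban): n₁ = 258, n₀ = 204, n = 462; a·n₀/n = 141·204/462 = 62.2597; c·n₁/n = 33·258/462 = 18.4286
Stratum 2 (Rural): n₁ = 364, n₀ = 224, n = 588; a·n₀/n = 84·224/588 = 32.0000; c·n₁/n = 23·364/588 = 14.2381
RR_MH = (62.2597 + 32.0000) / (18.4286 + 14.2381) = 94.2597 / 32.6667 = 2.88550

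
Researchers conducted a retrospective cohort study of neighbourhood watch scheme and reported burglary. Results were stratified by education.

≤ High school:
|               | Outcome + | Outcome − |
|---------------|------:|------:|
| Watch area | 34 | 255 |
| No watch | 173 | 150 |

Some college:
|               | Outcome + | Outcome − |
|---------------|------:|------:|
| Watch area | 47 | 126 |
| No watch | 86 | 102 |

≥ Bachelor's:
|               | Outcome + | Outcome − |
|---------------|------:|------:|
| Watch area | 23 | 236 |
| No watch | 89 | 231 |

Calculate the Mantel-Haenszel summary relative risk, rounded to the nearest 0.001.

RR_MH = Σ(aᵢ·n₀ᵢ/nᵢ) / Σ(cᵢ·n₁ᵢ/nᵢ), with n₁ᵢ = aᵢ+bᵢ (exposed), n₀ᵢ = cᵢ+dᵢ (unexposed), nᵢ = n₁ᵢ+n₀ᵢ.
Stratum 1 (≤ High school): n₁ = 289, n₀ = 323, n = 612; a·n₀/n = 34·323/612 = 17.9444; c·n₁/n = 173·289/612 = 81.6944
Stratum 2 (Some college): n₁ = 173, n₀ = 188, n = 361; a·n₀/n = 47·188/361 = 24.4765; c·n₁/n = 86·173/361 = 41.2133
Stratum 3 (≥ Bachelor's): n₁ = 259, n₀ = 320, n = 579; a·n₀/n = 23·320/579 = 12.7116; c·n₁/n = 89·259/579 = 39.8117
RR_MH = (17.9444 + 24.4765 + 12.7116) / (81.6944 + 41.2133 + 39.8117) = 55.1325 / 162.7195 = 0.33882

0.339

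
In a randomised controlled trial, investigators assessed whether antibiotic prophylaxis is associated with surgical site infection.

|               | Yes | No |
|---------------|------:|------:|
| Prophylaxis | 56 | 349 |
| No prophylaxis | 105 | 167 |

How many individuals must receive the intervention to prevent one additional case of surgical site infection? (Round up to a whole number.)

5

Risk in treated group = 56/405 = 0.13827; risk in control = 105/272 = 0.38603.
Absolute risk reduction = 0.38603 − 0.13827 = 0.24776
NNT = 1 / ARR = 1 / 0.24776 = 4.036 → round up → 5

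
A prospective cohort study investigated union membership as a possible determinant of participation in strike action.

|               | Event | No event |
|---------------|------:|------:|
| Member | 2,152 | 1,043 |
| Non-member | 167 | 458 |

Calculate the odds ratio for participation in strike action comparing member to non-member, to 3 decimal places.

5.659

Cells: a = 2152, b = 1043, c = 167, d = 458.
OR = (a·d)/(b·c) = (2152 × 458) / (1043 × 167) = 985616 / 174181 = 5.65857
The odds of participation in strike action are about 5.66 times as high in the member group.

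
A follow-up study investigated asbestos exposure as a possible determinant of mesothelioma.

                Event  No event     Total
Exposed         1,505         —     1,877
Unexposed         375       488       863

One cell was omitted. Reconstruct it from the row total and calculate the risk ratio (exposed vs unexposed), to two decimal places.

1.85

The missing cell is in the exposed row: 1877 − 1505 = 372.
So a = 1505, b = 372, c = 375, d = 488.
RR = [a/(a+b)] / [c/(c+d)] = (1505/1877) / (375/863) = 0.80181/0.43453 = 1.84524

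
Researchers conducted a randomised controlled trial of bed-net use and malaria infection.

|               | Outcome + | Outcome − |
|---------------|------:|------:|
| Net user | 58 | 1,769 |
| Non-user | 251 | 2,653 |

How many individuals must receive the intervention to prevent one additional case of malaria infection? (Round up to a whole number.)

19

Risk in treated group = 58/1827 = 0.03175; risk in control = 251/2904 = 0.08643.
Absolute risk reduction = 0.08643 − 0.03175 = 0.05469
NNT = 1 / ARR = 1 / 0.05469 = 18.286 → round up → 19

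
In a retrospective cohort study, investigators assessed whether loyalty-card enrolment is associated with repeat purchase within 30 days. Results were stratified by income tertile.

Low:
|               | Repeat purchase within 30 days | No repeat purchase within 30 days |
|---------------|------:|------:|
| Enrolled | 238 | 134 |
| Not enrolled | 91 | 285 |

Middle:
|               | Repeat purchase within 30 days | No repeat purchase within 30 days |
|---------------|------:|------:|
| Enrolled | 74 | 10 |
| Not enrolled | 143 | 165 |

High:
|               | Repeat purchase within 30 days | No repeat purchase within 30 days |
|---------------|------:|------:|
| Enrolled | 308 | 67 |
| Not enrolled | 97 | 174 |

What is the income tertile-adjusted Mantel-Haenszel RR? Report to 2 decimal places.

RR_MH = Σ(aᵢ·n₀ᵢ/nᵢ) / Σ(cᵢ·n₁ᵢ/nᵢ), with n₁ᵢ = aᵢ+bᵢ (exposed), n₀ᵢ = cᵢ+dᵢ (unexposed), nᵢ = n₁ᵢ+n₀ᵢ.
Stratum 1 (Low): n₁ = 372, n₀ = 376, n = 748; a·n₀/n = 238·376/748 = 119.6364; c·n₁/n = 91·372/748 = 45.2567
Stratum 2 (Middle): n₁ = 84, n₀ = 308, n = 392; a·n₀/n = 74·308/392 = 58.1429; c·n₁/n = 143·84/392 = 30.6429
Stratum 3 (High): n₁ = 375, n₀ = 271, n = 646; a·n₀/n = 308·271/646 = 129.2074; c·n₁/n = 97·375/646 = 56.3080
RR_MH = (119.6364 + 58.1429 + 129.2074) / (45.2567 + 30.6429 + 56.3080) = 306.9867 / 132.2076 = 2.32200

2.32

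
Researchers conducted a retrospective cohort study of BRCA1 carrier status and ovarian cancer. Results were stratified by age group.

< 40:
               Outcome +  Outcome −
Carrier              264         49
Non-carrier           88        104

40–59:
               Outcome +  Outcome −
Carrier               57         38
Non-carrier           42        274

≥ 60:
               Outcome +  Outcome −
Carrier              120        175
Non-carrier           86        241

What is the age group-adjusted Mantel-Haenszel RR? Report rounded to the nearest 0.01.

RR_MH = Σ(aᵢ·n₀ᵢ/nᵢ) / Σ(cᵢ·n₁ᵢ/nᵢ), with n₁ᵢ = aᵢ+bᵢ (exposed), n₀ᵢ = cᵢ+dᵢ (unexposed), nᵢ = n₁ᵢ+n₀ᵢ.
Stratum 1 (< 40): n₁ = 313, n₀ = 192, n = 505; a·n₀/n = 264·192/505 = 100.3723; c·n₁/n = 88·313/505 = 54.5426
Stratum 2 (40–59): n₁ = 95, n₀ = 316, n = 411; a·n₀/n = 57·316/411 = 43.8248; c·n₁/n = 42·95/411 = 9.7080
Stratum 3 (≥ 60): n₁ = 295, n₀ = 327, n = 622; a·n₀/n = 120·327/622 = 63.0868; c·n₁/n = 86·295/622 = 40.7878
RR_MH = (100.3723 + 43.8248 + 63.0868) / (54.5426 + 9.7080 + 40.7878) = 207.2839 / 105.0384 = 1.97341

1.97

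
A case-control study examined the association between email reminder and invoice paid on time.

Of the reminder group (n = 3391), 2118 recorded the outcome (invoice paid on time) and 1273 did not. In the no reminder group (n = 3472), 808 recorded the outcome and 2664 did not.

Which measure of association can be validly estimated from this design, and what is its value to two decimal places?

5.49

From the description: a = 2118, b = 1273, c = 808, d = 2664.
This is a case-control study: participants were sampled on outcome status, so risks in the source population cannot be estimated directly — relative risk is not valid here. The odds ratio is the appropriate measure.
OR = (a·d)/(b·c) = (2118 × 2664) / (1273 × 808) = 5642352 / 1028584 = 5.48555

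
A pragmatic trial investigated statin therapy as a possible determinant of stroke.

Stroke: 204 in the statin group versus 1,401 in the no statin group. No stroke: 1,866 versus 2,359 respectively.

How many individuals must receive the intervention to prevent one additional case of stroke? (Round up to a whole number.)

Risk in treated group = 204/2070 = 0.09855; risk in control = 1401/3760 = 0.37261.
Absolute risk reduction = 0.37261 − 0.09855 = 0.27406
NNT = 1 / ARR = 1 / 0.27406 = 3.649 → round up → 4

4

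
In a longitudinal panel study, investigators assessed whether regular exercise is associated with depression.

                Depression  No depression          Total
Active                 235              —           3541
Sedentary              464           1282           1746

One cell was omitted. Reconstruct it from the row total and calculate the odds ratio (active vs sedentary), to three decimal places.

0.196

The missing cell is in the exposed row: 3541 − 235 = 3306.
So a = 235, b = 3306, c = 464, d = 1282.
OR = (a·d)/(b·c) = (235 × 1282) / (3306 × 464) = 301270 / 1533984 = 0.19640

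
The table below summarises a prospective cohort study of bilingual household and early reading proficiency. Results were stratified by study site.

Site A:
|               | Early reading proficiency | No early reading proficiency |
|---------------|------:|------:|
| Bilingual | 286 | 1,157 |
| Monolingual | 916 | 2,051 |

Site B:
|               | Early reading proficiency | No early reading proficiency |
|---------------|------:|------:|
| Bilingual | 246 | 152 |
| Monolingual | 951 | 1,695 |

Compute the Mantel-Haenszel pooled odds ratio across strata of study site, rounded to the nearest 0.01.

OR_MH = Σ(aᵢdᵢ/nᵢ) / Σ(bᵢcᵢ/nᵢ), where nᵢ is the stratum total.
Stratum 1 (Site A): n = 4410; a·d/n = 286·2051/4410 = 133.0127; b·c/n = 1157·916/4410 = 240.3202
Stratum 2 (Site B): n = 3044; a·d/n = 246·1695/3044 = 136.9809; b·c/n = 152·951/3044 = 47.4875
OR_MH = (133.0127 + 136.9809) / (240.3202 + 47.4875) = 269.9936 / 287.8077 = 0.93810

0.94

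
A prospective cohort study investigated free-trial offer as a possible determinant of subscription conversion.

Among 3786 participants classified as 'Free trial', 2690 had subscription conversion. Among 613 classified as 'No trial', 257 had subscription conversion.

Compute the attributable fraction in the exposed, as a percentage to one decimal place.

From the description: a = 2690, b = 1096, c = 257, d = 356.
Risk in exposed = 2690/3786 = 0.71051; risk in unexposed = 257/613 = 0.41925.
RR = 0.71051/0.41925 = 1.69472
AR% = (RR − 1)/RR × 100 = (1.69472 − 1)/1.69472 × 100 = 40.9933%

41.0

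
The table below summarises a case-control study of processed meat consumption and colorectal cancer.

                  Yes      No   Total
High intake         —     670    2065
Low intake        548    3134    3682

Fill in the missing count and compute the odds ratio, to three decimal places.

11.907

The missing cell is in the exposed row: 2065 − 670 = 1395.
So a = 1395, b = 670, c = 548, d = 3134.
OR = (a·d)/(b·c) = (1395 × 3134) / (670 × 548) = 4371930 / 367160 = 11.90742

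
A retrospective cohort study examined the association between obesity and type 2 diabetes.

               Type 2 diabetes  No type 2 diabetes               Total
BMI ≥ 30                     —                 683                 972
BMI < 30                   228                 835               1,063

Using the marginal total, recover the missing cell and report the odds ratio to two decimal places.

The missing cell is in the exposed row: 972 − 683 = 289.
So a = 289, b = 683, c = 228, d = 835.
OR = (a·d)/(b·c) = (289 × 835) / (683 × 228) = 241315 / 155724 = 1.54963

1.55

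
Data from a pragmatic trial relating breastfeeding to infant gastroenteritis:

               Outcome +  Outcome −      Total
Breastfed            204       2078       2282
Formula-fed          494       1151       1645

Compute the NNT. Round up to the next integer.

Risk in treated group = 204/2282 = 0.08940; risk in control = 494/1645 = 0.30030.
Absolute risk reduction = 0.30030 − 0.08940 = 0.21091
NNT = 1 / ARR = 1 / 0.21091 = 4.741 → round up → 5

5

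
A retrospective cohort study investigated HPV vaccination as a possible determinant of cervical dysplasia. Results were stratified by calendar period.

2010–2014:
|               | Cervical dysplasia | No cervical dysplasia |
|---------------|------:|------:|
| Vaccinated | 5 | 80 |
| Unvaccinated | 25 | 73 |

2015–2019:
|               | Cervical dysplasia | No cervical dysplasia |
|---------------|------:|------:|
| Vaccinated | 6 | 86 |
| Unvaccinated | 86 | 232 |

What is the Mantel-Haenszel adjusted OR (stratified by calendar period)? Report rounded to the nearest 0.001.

OR_MH = Σ(aᵢdᵢ/nᵢ) / Σ(bᵢcᵢ/nᵢ), where nᵢ is the stratum total.
Stratum 1 (2010–2014): n = 183; a·d/n = 5·73/183 = 1.9945; b·c/n = 80·25/183 = 10.9290
Stratum 2 (2015–2019): n = 410; a·d/n = 6·232/410 = 3.3951; b·c/n = 86·86/410 = 18.0390
OR_MH = (1.9945 + 3.3951) / (10.9290 + 18.0390) = 5.3897 / 28.9680 = 0.18606

0.186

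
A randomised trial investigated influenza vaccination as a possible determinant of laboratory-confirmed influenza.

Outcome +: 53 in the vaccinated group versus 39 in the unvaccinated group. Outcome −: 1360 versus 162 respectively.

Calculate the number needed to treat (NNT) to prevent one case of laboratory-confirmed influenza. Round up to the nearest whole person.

Risk in treated group = 53/1413 = 0.03751; risk in control = 39/201 = 0.19403.
Absolute risk reduction = 0.19403 − 0.03751 = 0.15652
NNT = 1 / ARR = 1 / 0.15652 = 6.389 → round up → 7

7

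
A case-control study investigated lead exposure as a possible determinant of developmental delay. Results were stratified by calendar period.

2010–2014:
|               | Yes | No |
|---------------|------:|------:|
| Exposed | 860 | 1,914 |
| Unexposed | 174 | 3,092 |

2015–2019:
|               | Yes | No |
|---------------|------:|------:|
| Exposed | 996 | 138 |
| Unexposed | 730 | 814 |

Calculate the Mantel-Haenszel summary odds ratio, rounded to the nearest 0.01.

OR_MH = Σ(aᵢdᵢ/nᵢ) / Σ(bᵢcᵢ/nᵢ), where nᵢ is the stratum total.
Stratum 1 (2010–2014): n = 6040; a·d/n = 860·3092/6040 = 440.2517; b·c/n = 1914·174/6040 = 55.1384
Stratum 2 (2015–2019): n = 2678; a·d/n = 996·814/2678 = 302.7423; b·c/n = 138·730/2678 = 37.6176
OR_MH = (440.2517 + 302.7423) / (55.1384 + 37.6176) = 742.9940 / 92.7560 = 8.01020

8.01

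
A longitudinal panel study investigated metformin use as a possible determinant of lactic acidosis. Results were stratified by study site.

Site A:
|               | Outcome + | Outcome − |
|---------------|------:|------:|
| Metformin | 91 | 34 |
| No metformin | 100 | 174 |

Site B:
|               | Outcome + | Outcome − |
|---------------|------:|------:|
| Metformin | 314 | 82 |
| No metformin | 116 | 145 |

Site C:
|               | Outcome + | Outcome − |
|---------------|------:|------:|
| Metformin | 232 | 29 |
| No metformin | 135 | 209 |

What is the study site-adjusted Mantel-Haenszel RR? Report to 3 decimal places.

RR_MH = Σ(aᵢ·n₀ᵢ/nᵢ) / Σ(cᵢ·n₁ᵢ/nᵢ), with n₁ᵢ = aᵢ+bᵢ (exposed), n₀ᵢ = cᵢ+dᵢ (unexposed), nᵢ = n₁ᵢ+n₀ᵢ.
Stratum 1 (Site A): n₁ = 125, n₀ = 274, n = 399; a·n₀/n = 91·274/399 = 62.4912; c·n₁/n = 100·125/399 = 31.3283
Stratum 2 (Site B): n₁ = 396, n₀ = 261, n = 657; a·n₀/n = 314·261/657 = 124.7397; c·n₁/n = 116·396/657 = 69.9178
Stratum 3 (Site C): n₁ = 261, n₀ = 344, n = 605; a·n₀/n = 232·344/605 = 131.9140; c·n₁/n = 135·261/605 = 58.2397
RR_MH = (62.4912 + 124.7397 + 131.9140) / (31.3283 + 69.9178 + 58.2397) = 319.1450 / 159.4858 = 2.00109

2.001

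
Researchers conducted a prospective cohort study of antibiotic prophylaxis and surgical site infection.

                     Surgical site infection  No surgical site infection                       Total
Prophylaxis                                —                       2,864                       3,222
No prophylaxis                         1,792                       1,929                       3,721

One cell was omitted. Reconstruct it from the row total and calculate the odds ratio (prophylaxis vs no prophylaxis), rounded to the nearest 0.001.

0.135

The missing cell is in the exposed row: 3222 − 2864 = 358.
So a = 358, b = 2864, c = 1792, d = 1929.
OR = (a·d)/(b·c) = (358 × 1929) / (2864 × 1792) = 690582 / 5132288 = 0.13456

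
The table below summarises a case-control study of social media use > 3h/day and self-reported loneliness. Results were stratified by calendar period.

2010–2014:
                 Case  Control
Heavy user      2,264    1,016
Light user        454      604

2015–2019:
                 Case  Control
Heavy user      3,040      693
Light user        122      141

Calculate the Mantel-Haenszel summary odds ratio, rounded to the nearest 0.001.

3.314

OR_MH = Σ(aᵢdᵢ/nᵢ) / Σ(bᵢcᵢ/nᵢ), where nᵢ is the stratum total.
Stratum 1 (2010–2014): n = 4338; a·d/n = 2264·604/4338 = 315.2273; b·c/n = 1016·454/4338 = 106.3310
Stratum 2 (2015–2019): n = 3996; a·d/n = 3040·141/3996 = 107.2673; b·c/n = 693·122/3996 = 21.1577
OR_MH = (315.2273 + 107.2673) / (106.3310 + 21.1577) = 422.4946 / 127.4887 = 3.31398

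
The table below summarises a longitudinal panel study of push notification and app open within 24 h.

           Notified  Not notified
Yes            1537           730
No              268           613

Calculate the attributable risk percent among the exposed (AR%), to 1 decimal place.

Reading the table with exposure as columns: a = 1537 (Notified, case), b = 268 (Notified, non-case), c = 730 (Not notified, case), d = 613.
Risk in exposed = 1537/1805 = 0.85152; risk in unexposed = 730/1343 = 0.54356.
RR = 0.85152/0.54356 = 1.56657
AR% = (RR − 1)/RR × 100 = (1.56657 − 1)/1.56657 × 100 = 36.1663%

36.2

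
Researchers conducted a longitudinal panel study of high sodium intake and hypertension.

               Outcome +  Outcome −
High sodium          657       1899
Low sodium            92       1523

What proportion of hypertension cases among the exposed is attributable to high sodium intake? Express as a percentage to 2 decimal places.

Cells: a = 657, b = 1899, c = 92, d = 1523.
Risk in exposed = 657/2556 = 0.25704; risk in unexposed = 92/1615 = 0.05697.
RR = 0.25704/0.05697 = 4.51221
AR% = (RR − 1)/RR × 100 = (4.51221 − 1)/4.51221 × 100 = 77.8379%

77.84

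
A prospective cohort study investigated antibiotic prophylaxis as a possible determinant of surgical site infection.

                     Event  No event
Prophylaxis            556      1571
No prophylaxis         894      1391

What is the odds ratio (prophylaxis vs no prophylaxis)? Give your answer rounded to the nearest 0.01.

Cells: a = 556, b = 1571, c = 894, d = 1391.
OR = (a·d)/(b·c) = (556 × 1391) / (1571 × 894) = 773396 / 1404474 = 0.55067
Exposure is associated with lower odds of surgical site infection (OR = 0.55 < 1).

0.55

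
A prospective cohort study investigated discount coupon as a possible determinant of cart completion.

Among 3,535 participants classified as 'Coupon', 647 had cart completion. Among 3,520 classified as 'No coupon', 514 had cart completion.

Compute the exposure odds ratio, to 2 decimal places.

From the description: a = 647, b = 2888, c = 514, d = 3006.
OR = (a·d)/(b·c) = (647 × 3006) / (2888 × 514) = 1944882 / 1484432 = 1.31019
The odds of cart completion are about 1.31 times as high in the coupon group.

1.31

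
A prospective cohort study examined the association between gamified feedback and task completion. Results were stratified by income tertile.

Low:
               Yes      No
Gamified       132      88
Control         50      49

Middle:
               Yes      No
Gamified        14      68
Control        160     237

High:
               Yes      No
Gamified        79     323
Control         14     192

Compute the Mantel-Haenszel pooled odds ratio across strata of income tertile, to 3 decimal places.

1.187

OR_MH = Σ(aᵢdᵢ/nᵢ) / Σ(bᵢcᵢ/nᵢ), where nᵢ is the stratum total.
Stratum 1 (Low): n = 319; a·d/n = 132·49/319 = 20.2759; b·c/n = 88·50/319 = 13.7931
Stratum 2 (Middle): n = 479; a·d/n = 14·237/479 = 6.9269; b·c/n = 68·160/479 = 22.7140
Stratum 3 (High): n = 608; a·d/n = 79·192/608 = 24.9474; b·c/n = 323·14/608 = 7.4375
OR_MH = (20.2759 + 6.9269 + 24.9474) / (13.7931 + 22.7140 + 7.4375) = 52.1502 / 43.9446 = 1.18673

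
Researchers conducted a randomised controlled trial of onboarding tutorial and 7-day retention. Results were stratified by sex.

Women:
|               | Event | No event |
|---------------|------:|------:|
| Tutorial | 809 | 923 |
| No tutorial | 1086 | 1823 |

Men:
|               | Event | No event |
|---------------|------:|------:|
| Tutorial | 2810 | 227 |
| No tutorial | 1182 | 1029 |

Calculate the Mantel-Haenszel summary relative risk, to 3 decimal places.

RR_MH = Σ(aᵢ·n₀ᵢ/nᵢ) / Σ(cᵢ·n₁ᵢ/nᵢ), with n₁ᵢ = aᵢ+bᵢ (exposed), n₀ᵢ = cᵢ+dᵢ (unexposed), nᵢ = n₁ᵢ+n₀ᵢ.
Stratum 1 (Women): n₁ = 1732, n₀ = 2909, n = 4641; a·n₀/n = 809·2909/4641 = 507.0849; c·n₁/n = 1086·1732/4641 = 405.2902
Stratum 2 (Men): n₁ = 3037, n₀ = 2211, n = 5248; a·n₀/n = 2810·2211/5248 = 1183.8624; c·n₁/n = 1182·3037/5248 = 684.0194
RR_MH = (507.0849 + 1183.8624) / (405.2902 + 684.0194) = 1690.9473 / 1089.3097 = 1.55231

1.552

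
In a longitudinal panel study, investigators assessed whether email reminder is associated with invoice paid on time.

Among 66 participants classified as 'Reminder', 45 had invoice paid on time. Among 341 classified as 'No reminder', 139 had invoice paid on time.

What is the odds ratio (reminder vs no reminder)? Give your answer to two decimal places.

From the description: a = 45, b = 21, c = 139, d = 202.
OR = (a·d)/(b·c) = (45 × 202) / (21 × 139) = 9090 / 2919 = 3.11408
The odds of invoice paid on time are about 3.11 times as high in the reminder group.

3.11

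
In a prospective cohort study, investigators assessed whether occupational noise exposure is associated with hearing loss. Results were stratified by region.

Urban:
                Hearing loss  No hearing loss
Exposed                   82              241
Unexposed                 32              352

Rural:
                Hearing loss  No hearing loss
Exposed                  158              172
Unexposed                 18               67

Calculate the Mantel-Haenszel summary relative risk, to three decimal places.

2.658

RR_MH = Σ(aᵢ·n₀ᵢ/nᵢ) / Σ(cᵢ·n₁ᵢ/nᵢ), with n₁ᵢ = aᵢ+bᵢ (exposed), n₀ᵢ = cᵢ+dᵢ (unexposed), nᵢ = n₁ᵢ+n₀ᵢ.
Stratum 1 (Urban): n₁ = 323, n₀ = 384, n = 707; a·n₀/n = 82·384/707 = 44.5375; c·n₁/n = 32·323/707 = 14.6195
Stratum 2 (Rural): n₁ = 330, n₀ = 85, n = 415; a·n₀/n = 158·85/415 = 32.3614; c·n₁/n = 18·330/415 = 14.3133
RR_MH = (44.5375 + 32.3614) / (14.6195 + 14.3133) = 76.8989 / 28.9328 = 2.65785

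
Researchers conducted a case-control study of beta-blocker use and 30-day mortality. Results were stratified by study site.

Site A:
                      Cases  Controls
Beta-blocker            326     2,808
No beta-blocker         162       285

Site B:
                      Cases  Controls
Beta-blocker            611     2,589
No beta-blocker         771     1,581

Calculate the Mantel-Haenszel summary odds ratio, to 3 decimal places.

0.411

OR_MH = Σ(aᵢdᵢ/nᵢ) / Σ(bᵢcᵢ/nᵢ), where nᵢ is the stratum total.
Stratum 1 (Site A): n = 3581; a·d/n = 326·285/3581 = 25.9453; b·c/n = 2808·162/3581 = 127.0304
Stratum 2 (Site B): n = 5552; a·d/n = 611·1581/5552 = 173.9897; b·c/n = 2589·771/5552 = 359.5315
OR_MH = (25.9453 + 173.9897) / (127.0304 + 359.5315) = 199.9350 / 486.5620 = 0.41091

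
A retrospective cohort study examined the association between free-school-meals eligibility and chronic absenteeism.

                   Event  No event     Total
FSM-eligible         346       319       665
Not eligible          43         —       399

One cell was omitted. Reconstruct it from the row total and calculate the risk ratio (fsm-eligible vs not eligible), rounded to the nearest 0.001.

4.828

The missing cell is in the unexposed row: 399 − 43 = 356.
So a = 346, b = 319, c = 43, d = 356.
RR = [a/(a+b)] / [c/(c+d)] = (346/665) / (43/399) = 0.52030/0.10777 = 4.82791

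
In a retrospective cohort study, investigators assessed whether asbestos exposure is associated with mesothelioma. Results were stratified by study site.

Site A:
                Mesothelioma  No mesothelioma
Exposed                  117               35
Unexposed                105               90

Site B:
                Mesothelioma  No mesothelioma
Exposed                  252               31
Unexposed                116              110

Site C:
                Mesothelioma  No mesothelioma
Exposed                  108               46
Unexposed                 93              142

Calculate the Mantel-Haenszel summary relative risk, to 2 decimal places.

1.65

RR_MH = Σ(aᵢ·n₀ᵢ/nᵢ) / Σ(cᵢ·n₁ᵢ/nᵢ), with n₁ᵢ = aᵢ+bᵢ (exposed), n₀ᵢ = cᵢ+dᵢ (unexposed), nᵢ = n₁ᵢ+n₀ᵢ.
Stratum 1 (Site A): n₁ = 152, n₀ = 195, n = 347; a·n₀/n = 117·195/347 = 65.7493; c·n₁/n = 105·152/347 = 45.9942
Stratum 2 (Site B): n₁ = 283, n₀ = 226, n = 509; a·n₀/n = 252·226/509 = 111.8900; c·n₁/n = 116·283/509 = 64.4951
Stratum 3 (Site C): n₁ = 154, n₀ = 235, n = 389; a·n₀/n = 108·235/389 = 65.2442; c·n₁/n = 93·154/389 = 36.8175
RR_MH = (65.7493 + 111.8900 + 65.2442) / (45.9942 + 64.4951 + 36.8175) = 242.8835 / 147.3068 = 1.64883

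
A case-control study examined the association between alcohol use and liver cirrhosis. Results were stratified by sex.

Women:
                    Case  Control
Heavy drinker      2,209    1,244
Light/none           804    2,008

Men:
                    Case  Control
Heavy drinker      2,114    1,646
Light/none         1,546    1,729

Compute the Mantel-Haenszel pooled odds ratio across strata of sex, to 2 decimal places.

2.35

OR_MH = Σ(aᵢdᵢ/nᵢ) / Σ(bᵢcᵢ/nᵢ), where nᵢ is the stratum total.
Stratum 1 (Women): n = 6265; a·d/n = 2209·2008/6265 = 708.0083; b·c/n = 1244·804/6265 = 159.6450
Stratum 2 (Men): n = 7035; a·d/n = 2114·1729/7035 = 519.5602; b·c/n = 1646·1546/7035 = 361.7222
OR_MH = (708.0083 + 519.5602) / (159.6450 + 361.7222) = 1227.5685 / 521.3673 = 2.35452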